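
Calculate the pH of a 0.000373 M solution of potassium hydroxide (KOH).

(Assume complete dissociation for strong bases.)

[OH⁻] = 0.000373 M for strong base. pOH = -log[OH⁻] = 3.43, pH = 14 - pOH

pH = 10.57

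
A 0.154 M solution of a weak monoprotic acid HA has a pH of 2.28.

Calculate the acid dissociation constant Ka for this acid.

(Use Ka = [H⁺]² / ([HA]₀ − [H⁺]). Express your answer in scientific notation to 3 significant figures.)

[H⁺] = 10^(−pH) = 10^(−2.28) = 5.248e-03 M. For HA ⇌ H⁺ + A⁻, Ka = [H⁺][A⁻]/[HA] = [H⁺]² / ([HA]₀ − [H⁺]) = (5.248e-03)² / (0.154 − 5.248e-03) = 1.85e-04.

K_a = 1.85e-04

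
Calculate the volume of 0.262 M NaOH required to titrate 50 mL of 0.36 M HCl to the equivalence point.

At equivalence: moles acid = moles base. moles HCl = 0.36 × 50/1000 = 0.018 mol. V_base = moles / 0.262 × 1000 = 68.7 mL.

V_{base} = 68.7 mL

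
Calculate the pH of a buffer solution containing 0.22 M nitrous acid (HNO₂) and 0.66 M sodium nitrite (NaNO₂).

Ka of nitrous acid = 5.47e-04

pKa = -log(5.47e-04) = 3.26. pH = pKa + log([A⁻]/[HA]) = 3.26 + log(0.66/0.22)

pH = 3.74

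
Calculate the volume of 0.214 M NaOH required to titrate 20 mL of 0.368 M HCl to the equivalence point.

At equivalence: moles acid = moles base. moles HCl = 0.368 × 20/1000 = 0.00736 mol. V_base = moles / 0.214 × 1000 = 34.4 mL.

V_{base} = 34.4 mL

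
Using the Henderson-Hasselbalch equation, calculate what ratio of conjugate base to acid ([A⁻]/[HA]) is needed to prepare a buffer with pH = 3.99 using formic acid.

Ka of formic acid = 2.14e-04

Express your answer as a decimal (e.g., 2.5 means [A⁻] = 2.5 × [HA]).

pKa = -log(2.14e-04) = 3.6696. pH = pKa + log([A⁻]/[HA]), so log([A⁻]/[HA]) = pH − pKa = 3.99 − 3.6696 = 0.3204. [A⁻]/[HA] = 10^(0.3204) = 2.09

[A⁻]/[HA] = 2.09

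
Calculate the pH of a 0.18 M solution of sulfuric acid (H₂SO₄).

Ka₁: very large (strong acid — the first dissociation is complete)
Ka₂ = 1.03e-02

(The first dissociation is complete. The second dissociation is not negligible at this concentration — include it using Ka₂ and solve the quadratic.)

First dissociation is complete: [H⁺]₀ = [HSO₄⁻]₀ = C = 0.18 M. Second dissociation HSO₄⁻ ⇌ H⁺ + SO₄²⁻: let x = [SO₄²⁻]. Ka₂ = (C + x)·x / (C − x) = 1.03e-02 → x² + (C + Ka₂)·x − Ka₂·C = 0 → x² + 0.19030·x − 1.854e-03 = 0. x = (−0.19030 + √(0.19030² + 4 × 1.854e-03)) / 2 = 9.2891e-03 M. [H⁺] = C + x = 0.18 + 9.2891e-03 = 1.8929e-01 M. pH = -log(1.8929e-01) = 0.72.

pH = 0.72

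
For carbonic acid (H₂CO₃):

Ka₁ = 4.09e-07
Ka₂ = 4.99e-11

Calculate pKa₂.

pKa₂ = -log(Ka₂) = -log(4.99e-11) = 10.30.

pK_{a2} = 10.30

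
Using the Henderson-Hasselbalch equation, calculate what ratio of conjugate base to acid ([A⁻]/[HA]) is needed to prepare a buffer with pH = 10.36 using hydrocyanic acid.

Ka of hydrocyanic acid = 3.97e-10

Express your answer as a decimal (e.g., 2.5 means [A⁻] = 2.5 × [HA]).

pKa = -log(3.97e-10) = 9.4012. pH = pKa + log([A⁻]/[HA]), so log([A⁻]/[HA]) = pH − pKa = 10.36 − 9.4012 = 0.9588. [A⁻]/[HA] = 10^(0.9588) = 9.09

[A⁻]/[HA] = 9.09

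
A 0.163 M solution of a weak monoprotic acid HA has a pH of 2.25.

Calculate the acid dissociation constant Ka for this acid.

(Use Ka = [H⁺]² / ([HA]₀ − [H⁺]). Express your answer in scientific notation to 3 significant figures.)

[H⁺] = 10^(−pH) = 10^(−2.25) = 5.623e-03 M. For HA ⇌ H⁺ + A⁻, Ka = [H⁺][A⁻]/[HA] = [H⁺]² / ([HA]₀ − [H⁺]) = (5.623e-03)² / (0.163 − 5.623e-03) = 2.01e-04.

K_a = 2.01e-04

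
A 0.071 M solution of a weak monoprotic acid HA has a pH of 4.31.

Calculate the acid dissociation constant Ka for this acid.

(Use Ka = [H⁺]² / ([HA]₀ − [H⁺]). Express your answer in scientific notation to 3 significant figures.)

[H⁺] = 10^(−pH) = 10^(−4.31) = 4.898e-05 M. For HA ⇌ H⁺ + A⁻, Ka = [H⁺][A⁻]/[HA] = [H⁺]² / ([HA]₀ − [H⁺]) = (4.898e-05)² / (0.071 − 4.898e-05) = 3.38e-08.

K_a = 3.38e-08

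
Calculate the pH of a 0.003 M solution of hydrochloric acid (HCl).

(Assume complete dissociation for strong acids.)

[H⁺] = 0.003 M for strong acid. pH = -log[H⁺] = -log(0.003)

pH = 2.52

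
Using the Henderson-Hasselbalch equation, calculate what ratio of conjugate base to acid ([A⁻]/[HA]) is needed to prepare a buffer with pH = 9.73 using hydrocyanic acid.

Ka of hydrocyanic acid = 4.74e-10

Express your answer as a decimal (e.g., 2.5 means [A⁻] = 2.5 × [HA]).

pKa = -log(4.74e-10) = 9.3242. pH = pKa + log([A⁻]/[HA]), so log([A⁻]/[HA]) = pH − pKa = 9.73 − 9.3242 = 0.4058. [A⁻]/[HA] = 10^(0.4058) = 2.55

[A⁻]/[HA] = 2.55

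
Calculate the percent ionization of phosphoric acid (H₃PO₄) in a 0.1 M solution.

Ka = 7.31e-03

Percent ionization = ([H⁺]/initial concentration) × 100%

Using Ka equilibrium: x² + Ka×x - Ka×C = 0. Solving: [H⁺] = 2.3628e-02. Percent = (2.3628e-02/0.1) × 100

Percent ionization = 23.6%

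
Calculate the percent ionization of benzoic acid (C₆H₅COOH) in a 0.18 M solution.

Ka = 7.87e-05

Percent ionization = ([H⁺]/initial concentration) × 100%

Using Ka equilibrium: x² + Ka×x - Ka×C = 0. Solving: [H⁺] = 3.7246e-03. Percent = (3.7246e-03/0.18) × 100

Percent ionization = 2.07%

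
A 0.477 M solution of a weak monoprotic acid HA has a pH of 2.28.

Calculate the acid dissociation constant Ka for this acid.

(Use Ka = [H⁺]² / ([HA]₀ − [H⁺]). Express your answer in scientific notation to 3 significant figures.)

[H⁺] = 10^(−pH) = 10^(−2.28) = 5.248e-03 M. For HA ⇌ H⁺ + A⁻, Ka = [H⁺][A⁻]/[HA] = [H⁺]² / ([HA]₀ − [H⁺]) = (5.248e-03)² / (0.477 − 5.248e-03) = 5.84e-05.

K_a = 5.84e-05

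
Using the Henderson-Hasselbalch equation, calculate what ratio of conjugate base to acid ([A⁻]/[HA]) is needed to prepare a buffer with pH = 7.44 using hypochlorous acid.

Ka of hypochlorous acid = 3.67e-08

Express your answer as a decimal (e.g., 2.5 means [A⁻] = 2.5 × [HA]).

pKa = -log(3.67e-08) = 7.4353. pH = pKa + log([A⁻]/[HA]), so log([A⁻]/[HA]) = pH − pKa = 7.44 − 7.4353 = 0.0047. [A⁻]/[HA] = 10^(0.0047) = 1.01

[A⁻]/[HA] = 1.01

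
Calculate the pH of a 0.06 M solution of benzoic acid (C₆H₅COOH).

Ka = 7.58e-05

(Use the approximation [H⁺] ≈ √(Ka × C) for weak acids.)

[H⁺] = √(Ka × C) = √(7.58e-05 × 0.06) = 2.1326e-03. pH = -log(2.1326e-03)

pH = 2.67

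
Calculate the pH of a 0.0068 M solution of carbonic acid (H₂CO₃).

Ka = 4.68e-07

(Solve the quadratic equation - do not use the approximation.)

x² + Ka×x - Ka×C = 0. Using quadratic formula: [H⁺] = 5.6179e-05

pH = 4.25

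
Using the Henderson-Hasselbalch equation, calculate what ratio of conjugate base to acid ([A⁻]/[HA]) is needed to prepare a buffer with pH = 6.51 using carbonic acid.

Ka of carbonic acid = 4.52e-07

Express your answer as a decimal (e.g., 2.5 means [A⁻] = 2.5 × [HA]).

pKa = -log(4.52e-07) = 6.3449. pH = pKa + log([A⁻]/[HA]), so log([A⁻]/[HA]) = pH − pKa = 6.51 − 6.3449 = 0.1651. [A⁻]/[HA] = 10^(0.1651) = 1.46

[A⁻]/[HA] = 1.46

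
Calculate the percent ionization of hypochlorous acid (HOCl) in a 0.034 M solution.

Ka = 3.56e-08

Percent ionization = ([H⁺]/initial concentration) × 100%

Using Ka equilibrium: x² + Ka×x - Ka×C = 0. Solving: [H⁺] = 3.4773e-05. Percent = (3.4773e-05/0.034) × 100

Percent ionization = 0.102%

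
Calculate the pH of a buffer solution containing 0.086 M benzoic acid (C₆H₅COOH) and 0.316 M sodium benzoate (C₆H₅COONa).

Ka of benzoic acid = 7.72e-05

pKa = -log(7.72e-05) = 4.11. pH = pKa + log([A⁻]/[HA]) = 4.11 + log(0.316/0.086)

pH = 4.68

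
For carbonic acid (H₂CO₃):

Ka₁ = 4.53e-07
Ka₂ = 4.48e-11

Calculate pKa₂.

pKa₂ = -log(Ka₂) = -log(4.48e-11) = 10.35.

pK_{a2} = 10.35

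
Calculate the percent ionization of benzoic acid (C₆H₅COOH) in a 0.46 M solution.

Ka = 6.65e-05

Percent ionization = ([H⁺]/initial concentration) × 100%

Using Ka equilibrium: x² + Ka×x - Ka×C = 0. Solving: [H⁺] = 5.4977e-03. Percent = (5.4977e-03/0.46) × 100

Percent ionization = 1.2%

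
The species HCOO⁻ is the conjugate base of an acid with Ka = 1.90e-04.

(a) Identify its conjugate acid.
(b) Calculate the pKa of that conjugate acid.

(a) The conjugate acid is formed by adding one H⁺ to HCOO⁻, giving HCOOH. (b) pKa = -log(Ka) = -log(1.90e-04) = 3.72.

Conjugate acid: HCOOH; pK_a = 3.72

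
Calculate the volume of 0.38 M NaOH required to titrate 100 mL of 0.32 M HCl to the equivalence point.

At equivalence: moles acid = moles base. moles HCl = 0.32 × 100/1000 = 0.032 mol. V_base = moles / 0.38 × 1000 = 84.2 mL.

V_{base} = 84.2 mL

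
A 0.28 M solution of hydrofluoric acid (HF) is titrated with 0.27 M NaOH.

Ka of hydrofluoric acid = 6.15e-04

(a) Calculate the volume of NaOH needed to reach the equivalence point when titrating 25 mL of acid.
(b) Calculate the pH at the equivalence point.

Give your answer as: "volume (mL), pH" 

moles acid = 0.28 × 25/1000 = 0.007 mol; V_base = moles/0.27 × 1000 = 25.9 mL. At equivalence only the conjugate base is present: [A⁻] = 0.007/0.051 = 1.3745e-01 M. Kb = Kw/Ka = 1.63e-11; [OH⁻] = √(Kb × [A⁻]) = 1.4950e-06; pOH = 5.83; pH = 14 - pOH = 8.17.

V = 25.9 mL, pH = 8.17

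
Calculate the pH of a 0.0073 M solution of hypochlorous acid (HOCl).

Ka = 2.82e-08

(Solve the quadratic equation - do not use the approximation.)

x² + Ka×x - Ka×C = 0. Using quadratic formula: [H⁺] = 1.4334e-05

pH = 4.84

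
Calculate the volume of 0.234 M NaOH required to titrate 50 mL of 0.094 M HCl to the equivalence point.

At equivalence: moles acid = moles base. moles HCl = 0.094 × 50/1000 = 0.0047 mol. V_base = moles / 0.234 × 1000 = 20.1 mL.

V_{base} = 20.1 mL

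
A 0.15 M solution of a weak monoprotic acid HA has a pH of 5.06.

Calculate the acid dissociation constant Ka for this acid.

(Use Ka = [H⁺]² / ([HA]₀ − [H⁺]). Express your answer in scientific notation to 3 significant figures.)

[H⁺] = 10^(−pH) = 10^(−5.06) = 8.710e-06 M. For HA ⇌ H⁺ + A⁻, Ka = [H⁺][A⁻]/[HA] = [H⁺]² / ([HA]₀ − [H⁺]) = (8.710e-06)² / (0.15 − 8.710e-06) = 5.06e-10.

K_a = 5.06e-10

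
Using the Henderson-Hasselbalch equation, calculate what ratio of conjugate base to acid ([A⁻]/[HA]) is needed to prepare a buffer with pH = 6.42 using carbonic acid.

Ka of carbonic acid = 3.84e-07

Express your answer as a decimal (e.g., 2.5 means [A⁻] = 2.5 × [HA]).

pKa = -log(3.84e-07) = 6.4157. pH = pKa + log([A⁻]/[HA]), so log([A⁻]/[HA]) = pH − pKa = 6.42 − 6.4157 = 0.0043. [A⁻]/[HA] = 10^(0.0043) = 1.01

[A⁻]/[HA] = 1.01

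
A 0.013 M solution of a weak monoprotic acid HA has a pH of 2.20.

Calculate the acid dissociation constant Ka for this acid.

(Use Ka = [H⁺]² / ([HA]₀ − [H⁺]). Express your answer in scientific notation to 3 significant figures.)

[H⁺] = 10^(−pH) = 10^(−2.20) = 6.310e-03 M. For HA ⇌ H⁺ + A⁻, Ka = [H⁺][A⁻]/[HA] = [H⁺]² / ([HA]₀ − [H⁺]) = (6.310e-03)² / (0.013 − 6.310e-03) = 5.95e-03.

K_a = 5.95e-03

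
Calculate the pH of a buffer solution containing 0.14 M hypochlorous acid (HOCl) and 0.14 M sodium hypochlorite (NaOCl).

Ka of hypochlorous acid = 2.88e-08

pKa = -log(2.88e-08) = 7.54. pH = pKa + log([A⁻]/[HA]) = 7.54 + log(0.14/0.14)

pH = 7.54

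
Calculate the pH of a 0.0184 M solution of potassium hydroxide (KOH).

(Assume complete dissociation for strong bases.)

[OH⁻] = 0.0184 M for strong base. pOH = -log[OH⁻] = 1.74, pH = 14 - pOH

pH = 12.26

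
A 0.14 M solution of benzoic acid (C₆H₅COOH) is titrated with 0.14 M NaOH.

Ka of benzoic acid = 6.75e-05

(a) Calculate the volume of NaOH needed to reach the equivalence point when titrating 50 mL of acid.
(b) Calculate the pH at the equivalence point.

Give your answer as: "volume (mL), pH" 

moles acid = 0.14 × 50/1000 = 0.007 mol; V_base = moles/0.14 × 1000 = 50.0 mL. At equivalence only the conjugate base is present: [A⁻] = 0.007/0.100 = 7.0000e-02 M. Kb = Kw/Ka = 1.48e-10; [OH⁻] = √(Kb × [A⁻]) = 3.2203e-06; pOH = 5.49; pH = 14 - pOH = 8.51.

V = 50.0 mL, pH = 8.51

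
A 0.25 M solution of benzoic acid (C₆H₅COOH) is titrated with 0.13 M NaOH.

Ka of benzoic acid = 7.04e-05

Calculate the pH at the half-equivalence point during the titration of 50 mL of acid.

At half-equivalence [HA] = [A⁻], so Henderson-Hasselbalch gives pH = pKa = -log(7.04e-05) = 4.15.

pH = pKa = 4.15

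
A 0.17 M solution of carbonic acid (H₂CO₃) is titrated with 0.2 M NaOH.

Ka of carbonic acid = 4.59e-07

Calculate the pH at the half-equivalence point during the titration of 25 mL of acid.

At half-equivalence [HA] = [A⁻], so Henderson-Hasselbalch gives pH = pKa = -log(4.59e-07) = 6.34.

pH = pKa = 6.34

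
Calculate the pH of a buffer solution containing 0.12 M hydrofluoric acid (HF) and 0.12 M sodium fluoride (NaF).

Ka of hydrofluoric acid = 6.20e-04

pKa = -log(6.20e-04) = 3.21. pH = pKa + log([A⁻]/[HA]) = 3.21 + log(0.12/0.12)

pH = 3.21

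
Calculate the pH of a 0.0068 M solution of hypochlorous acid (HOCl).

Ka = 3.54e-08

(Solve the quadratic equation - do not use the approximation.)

x² + Ka×x - Ka×C = 0. Using quadratic formula: [H⁺] = 1.5497e-05

pH = 4.81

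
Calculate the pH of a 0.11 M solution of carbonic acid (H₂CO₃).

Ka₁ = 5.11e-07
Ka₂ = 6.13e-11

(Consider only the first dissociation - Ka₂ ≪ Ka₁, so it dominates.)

First dissociation dominates. From Ka₁ = [H⁺][HA⁻]/[H₂A], x² + Ka₁·x − Ka₁·C = 0 with C = 0.11 M and Ka₁ = 5.11e-07. Solving: [H⁺] = (−Ka₁ + √(Ka₁² + 4·Ka₁·C)) / 2 = 2.3683e-04 M. pH = -log(2.3683e-04) = 3.63.

pH = 3.63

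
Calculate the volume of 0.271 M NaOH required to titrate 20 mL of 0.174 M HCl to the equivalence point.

At equivalence: moles acid = moles base. moles HCl = 0.174 × 20/1000 = 0.00348 mol. V_base = moles / 0.271 × 1000 = 12.8 mL.

V_{base} = 12.8 mL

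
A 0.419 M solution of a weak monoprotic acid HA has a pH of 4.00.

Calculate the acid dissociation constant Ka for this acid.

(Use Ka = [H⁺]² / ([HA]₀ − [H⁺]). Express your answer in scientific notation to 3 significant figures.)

[H⁺] = 10^(−pH) = 10^(−4.00) = 1.000e-04 M. For HA ⇌ H⁺ + A⁻, Ka = [H⁺][A⁻]/[HA] = [H⁺]² / ([HA]₀ − [H⁺]) = (1.000e-04)² / (0.419 − 1.000e-04) = 2.39e-08.

K_a = 2.39e-08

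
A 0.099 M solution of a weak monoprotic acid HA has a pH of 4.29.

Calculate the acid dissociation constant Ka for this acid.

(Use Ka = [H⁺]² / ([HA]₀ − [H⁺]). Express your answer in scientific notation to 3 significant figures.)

[H⁺] = 10^(−pH) = 10^(−4.29) = 5.129e-05 M. For HA ⇌ H⁺ + A⁻, Ka = [H⁺][A⁻]/[HA] = [H⁺]² / ([HA]₀ − [H⁺]) = (5.129e-05)² / (0.099 − 5.129e-05) = 2.66e-08.

K_a = 2.66e-08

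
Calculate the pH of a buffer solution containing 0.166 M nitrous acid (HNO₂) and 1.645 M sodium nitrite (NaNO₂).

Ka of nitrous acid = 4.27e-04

pKa = -log(4.27e-04) = 3.37. pH = pKa + log([A⁻]/[HA]) = 3.37 + log(1.645/0.166)

pH = 4.37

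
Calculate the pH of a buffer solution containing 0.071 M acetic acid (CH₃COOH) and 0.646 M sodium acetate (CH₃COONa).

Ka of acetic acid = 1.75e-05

pKa = -log(1.75e-05) = 4.76. pH = pKa + log([A⁻]/[HA]) = 4.76 + log(0.646/0.071)

pH = 5.72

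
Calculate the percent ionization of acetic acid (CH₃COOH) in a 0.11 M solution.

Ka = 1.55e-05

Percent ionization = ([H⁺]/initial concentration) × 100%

Using Ka equilibrium: x² + Ka×x - Ka×C = 0. Solving: [H⁺] = 1.2980e-03. Percent = (1.2980e-03/0.11) × 100

Percent ionization = 1.18%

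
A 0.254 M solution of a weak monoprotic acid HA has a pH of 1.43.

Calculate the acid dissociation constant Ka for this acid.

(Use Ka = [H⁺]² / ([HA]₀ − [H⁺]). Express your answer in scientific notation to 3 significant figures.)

[H⁺] = 10^(−pH) = 10^(−1.43) = 3.715e-02 M. For HA ⇌ H⁺ + A⁻, Ka = [H⁺][A⁻]/[HA] = [H⁺]² / ([HA]₀ − [H⁺]) = (3.715e-02)² / (0.254 − 3.715e-02) = 6.37e-03.

K_a = 6.37e-03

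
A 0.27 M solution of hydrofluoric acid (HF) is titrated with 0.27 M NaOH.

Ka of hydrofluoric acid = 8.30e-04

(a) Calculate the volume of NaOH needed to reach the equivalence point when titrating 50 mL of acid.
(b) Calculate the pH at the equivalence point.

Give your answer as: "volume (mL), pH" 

moles acid = 0.27 × 50/1000 = 0.0135 mol; V_base = moles/0.27 × 1000 = 50.0 mL. At equivalence only the conjugate base is present: [A⁻] = 0.0135/0.100 = 1.3500e-01 M. Kb = Kw/Ka = 1.20e-11; [OH⁻] = √(Kb × [A⁻]) = 1.2753e-06; pOH = 5.89; pH = 14 - pOH = 8.11.

V = 50.0 mL, pH = 8.11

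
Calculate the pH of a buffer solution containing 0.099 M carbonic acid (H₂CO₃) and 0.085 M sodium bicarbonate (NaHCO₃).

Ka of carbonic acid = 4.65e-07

pKa = -log(4.65e-07) = 6.33. pH = pKa + log([A⁻]/[HA]) = 6.33 + log(0.085/0.099)

pH = 6.27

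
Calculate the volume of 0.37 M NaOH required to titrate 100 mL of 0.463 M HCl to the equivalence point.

At equivalence: moles acid = moles base. moles HCl = 0.463 × 100/1000 = 0.0463 mol. V_base = moles / 0.37 × 1000 = 125.1 mL.

V_{base} = 125.1 mL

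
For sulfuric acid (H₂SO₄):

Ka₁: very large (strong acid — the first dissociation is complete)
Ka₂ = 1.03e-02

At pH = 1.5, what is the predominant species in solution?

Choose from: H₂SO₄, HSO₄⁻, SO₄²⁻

The first dissociation is complete, so H₂SO₄ itself is never the predominant species in water; pKa₂ = -log(1.03e-02) = 1.99. For a polyprotic acid the predominant species crosses at each pKa: below pKa_n the protonated form dominates, above it the deprotonated form does. At pH = 1.5, the predominant species is HSO₄⁻.

HSO₄⁻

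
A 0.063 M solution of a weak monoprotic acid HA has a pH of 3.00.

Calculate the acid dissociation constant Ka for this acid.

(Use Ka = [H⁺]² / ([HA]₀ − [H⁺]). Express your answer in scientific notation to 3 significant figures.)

[H⁺] = 10^(−pH) = 10^(−3.00) = 1.000e-03 M. For HA ⇌ H⁺ + A⁻, Ka = [H⁺][A⁻]/[HA] = [H⁺]² / ([HA]₀ − [H⁺]) = (1.000e-03)² / (0.063 − 1.000e-03) = 1.61e-05.

K_a = 1.61e-05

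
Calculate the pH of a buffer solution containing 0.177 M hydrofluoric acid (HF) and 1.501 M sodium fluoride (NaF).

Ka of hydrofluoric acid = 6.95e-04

pKa = -log(6.95e-04) = 3.16. pH = pKa + log([A⁻]/[HA]) = 3.16 + log(1.501/0.177)

pH = 4.09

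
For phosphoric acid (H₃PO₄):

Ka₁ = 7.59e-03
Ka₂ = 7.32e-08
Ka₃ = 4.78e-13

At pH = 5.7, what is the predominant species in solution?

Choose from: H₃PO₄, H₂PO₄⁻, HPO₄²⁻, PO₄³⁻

pKa₁ = 2.12, pKa₂ = 7.14, pKa₃ = 12.32. For a polyprotic acid the predominant species crosses at each pKa: below pKa_n the protonated form dominates, above it the deprotonated form does. At pH = 5.7, the predominant species is H₂PO₄⁻.

H₂PO₄⁻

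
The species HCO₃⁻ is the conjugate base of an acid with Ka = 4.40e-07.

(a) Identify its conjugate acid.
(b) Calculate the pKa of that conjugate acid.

(a) The conjugate acid is formed by adding one H⁺ to HCO₃⁻, giving H₂CO₃. (b) pKa = -log(Ka) = -log(4.40e-07) = 6.36.

Conjugate acid: H₂CO₃; pK_a = 6.36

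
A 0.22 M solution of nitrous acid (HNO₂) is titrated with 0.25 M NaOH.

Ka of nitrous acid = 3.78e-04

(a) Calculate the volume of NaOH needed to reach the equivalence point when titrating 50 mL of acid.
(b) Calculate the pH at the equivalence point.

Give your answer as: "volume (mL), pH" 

moles acid = 0.22 × 50/1000 = 0.011 mol; V_base = moles/0.25 × 1000 = 44.0 mL. At equivalence only the conjugate base is present: [A⁻] = 0.011/0.094 = 1.1702e-01 M. Kb = Kw/Ka = 2.65e-11; [OH⁻] = √(Kb × [A⁻]) = 1.7595e-06; pOH = 5.75; pH = 14 - pOH = 8.25.

V = 44.0 mL, pH = 8.25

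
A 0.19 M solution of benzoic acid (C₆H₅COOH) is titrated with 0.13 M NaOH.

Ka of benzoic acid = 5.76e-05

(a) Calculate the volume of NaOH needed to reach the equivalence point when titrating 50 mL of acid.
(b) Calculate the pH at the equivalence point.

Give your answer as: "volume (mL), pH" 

moles acid = 0.19 × 50/1000 = 0.0095 mol; V_base = moles/0.13 × 1000 = 73.1 mL. At equivalence only the conjugate base is present: [A⁻] = 0.0095/0.123 = 7.7188e-02 M. Kb = Kw/Ka = 1.74e-10; [OH⁻] = √(Kb × [A⁻]) = 3.6607e-06; pOH = 5.44; pH = 14 - pOH = 8.56.

V = 73.1 mL, pH = 8.56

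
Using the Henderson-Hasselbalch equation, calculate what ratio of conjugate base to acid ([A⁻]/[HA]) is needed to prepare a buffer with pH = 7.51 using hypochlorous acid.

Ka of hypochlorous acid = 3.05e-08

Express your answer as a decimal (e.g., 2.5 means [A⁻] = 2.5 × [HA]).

pKa = -log(3.05e-08) = 7.5157. pH = pKa + log([A⁻]/[HA]), so log([A⁻]/[HA]) = pH − pKa = 7.51 − 7.5157 = -0.0057. [A⁻]/[HA] = 10^(-0.0057) = 0.987

[A⁻]/[HA] = 0.987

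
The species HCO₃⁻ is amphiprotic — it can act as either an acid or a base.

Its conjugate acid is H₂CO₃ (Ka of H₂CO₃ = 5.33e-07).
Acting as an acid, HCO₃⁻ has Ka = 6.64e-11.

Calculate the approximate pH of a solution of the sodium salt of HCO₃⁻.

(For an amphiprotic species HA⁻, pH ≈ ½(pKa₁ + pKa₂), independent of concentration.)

pKa₁ = -log(5.33e-07) = 6.27; pKa₂ = -log(6.64e-11) = 10.18. For an amphiprotic species, pH ≈ ½(pKa₁ + pKa₂) = ½(6.27 + 10.18) = 8.23.

pH = 8.23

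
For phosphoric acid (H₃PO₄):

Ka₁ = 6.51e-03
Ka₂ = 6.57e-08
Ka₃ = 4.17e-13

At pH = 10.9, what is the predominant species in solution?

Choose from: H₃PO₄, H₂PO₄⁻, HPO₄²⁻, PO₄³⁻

pKa₁ = 2.19, pKa₂ = 7.18, pKa₃ = 12.38. For a polyprotic acid the predominant species crosses at each pKa: below pKa_n the protonated form dominates, above it the deprotonated form does. At pH = 10.9, the predominant species is HPO₄²⁻.

HPO₄²⁻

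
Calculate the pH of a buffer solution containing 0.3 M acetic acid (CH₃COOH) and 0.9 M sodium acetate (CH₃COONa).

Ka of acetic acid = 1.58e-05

pKa = -log(1.58e-05) = 4.80. pH = pKa + log([A⁻]/[HA]) = 4.80 + log(0.9/0.3)

pH = 5.28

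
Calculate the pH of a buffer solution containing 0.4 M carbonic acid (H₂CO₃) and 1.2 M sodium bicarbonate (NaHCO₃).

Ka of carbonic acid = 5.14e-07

pKa = -log(5.14e-07) = 6.29. pH = pKa + log([A⁻]/[HA]) = 6.29 + log(1.2/0.4)

pH = 6.77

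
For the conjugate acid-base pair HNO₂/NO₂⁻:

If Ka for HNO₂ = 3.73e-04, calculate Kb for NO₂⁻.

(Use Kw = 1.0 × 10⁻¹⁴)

For a conjugate pair Ka × Kb = Kw, so Kb = Kw/Ka = 1.0 × 10⁻¹⁴ / 3.73e-04 = 2.68e-11.

K_b = 2.68e-11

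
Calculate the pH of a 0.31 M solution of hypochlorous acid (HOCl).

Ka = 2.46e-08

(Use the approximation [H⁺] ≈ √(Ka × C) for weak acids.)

[H⁺] = √(Ka × C) = √(2.46e-08 × 0.31) = 8.7327e-05. pH = -log(8.7327e-05)

pH = 4.06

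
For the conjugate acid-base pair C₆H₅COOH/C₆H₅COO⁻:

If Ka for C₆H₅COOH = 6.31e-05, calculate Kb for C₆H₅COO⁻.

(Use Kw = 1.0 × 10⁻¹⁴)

For a conjugate pair Ka × Kb = Kw, so Kb = Kw/Ka = 1.0 × 10⁻¹⁴ / 6.31e-05 = 1.58e-10.

K_b = 1.58e-10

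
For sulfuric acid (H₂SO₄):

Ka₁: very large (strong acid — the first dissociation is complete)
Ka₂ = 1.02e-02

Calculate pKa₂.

pKa₂ = -log(Ka₂) = -log(1.02e-02) = 1.99.

pK_{a2} = 1.99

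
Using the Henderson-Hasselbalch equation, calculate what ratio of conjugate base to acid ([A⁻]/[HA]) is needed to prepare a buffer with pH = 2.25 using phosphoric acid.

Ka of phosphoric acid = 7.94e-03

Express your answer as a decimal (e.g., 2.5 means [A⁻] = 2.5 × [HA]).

pKa = -log(7.94e-03) = 2.1002. pH = pKa + log([A⁻]/[HA]), so log([A⁻]/[HA]) = pH − pKa = 2.25 − 2.1002 = 0.1498. [A⁻]/[HA] = 10^(0.1498) = 1.41

[A⁻]/[HA] = 1.41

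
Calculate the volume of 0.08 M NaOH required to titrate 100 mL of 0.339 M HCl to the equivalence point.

At equivalence: moles acid = moles base. moles HCl = 0.339 × 100/1000 = 0.0339 mol. V_base = moles / 0.08 × 1000 = 423.8 mL.

V_{base} = 423.8 mL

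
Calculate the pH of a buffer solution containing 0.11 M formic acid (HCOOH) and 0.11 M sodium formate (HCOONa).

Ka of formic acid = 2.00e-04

pKa = -log(2.00e-04) = 3.70. pH = pKa + log([A⁻]/[HA]) = 3.70 + log(0.11/0.11)

pH = 3.70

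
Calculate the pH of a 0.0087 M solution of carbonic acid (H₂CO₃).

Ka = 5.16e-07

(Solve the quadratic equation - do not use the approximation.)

x² + Ka×x - Ka×C = 0. Using quadratic formula: [H⁺] = 6.6744e-05

pH = 4.18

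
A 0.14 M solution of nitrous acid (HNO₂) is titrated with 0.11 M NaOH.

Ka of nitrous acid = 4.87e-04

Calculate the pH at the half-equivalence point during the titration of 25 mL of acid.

At half-equivalence [HA] = [A⁻], so Henderson-Hasselbalch gives pH = pKa = -log(4.87e-04) = 3.31.

pH = pKa = 3.31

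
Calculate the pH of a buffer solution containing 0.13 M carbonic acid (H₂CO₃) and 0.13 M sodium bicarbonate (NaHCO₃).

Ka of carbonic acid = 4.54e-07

pKa = -log(4.54e-07) = 6.34. pH = pKa + log([A⁻]/[HA]) = 6.34 + log(0.13/0.13)

pH = 6.34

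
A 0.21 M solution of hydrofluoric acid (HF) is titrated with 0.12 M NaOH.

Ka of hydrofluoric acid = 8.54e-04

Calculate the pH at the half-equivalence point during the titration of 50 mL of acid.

At half-equivalence [HA] = [A⁻], so Henderson-Hasselbalch gives pH = pKa = -log(8.54e-04) = 3.07.

pH = pKa = 3.07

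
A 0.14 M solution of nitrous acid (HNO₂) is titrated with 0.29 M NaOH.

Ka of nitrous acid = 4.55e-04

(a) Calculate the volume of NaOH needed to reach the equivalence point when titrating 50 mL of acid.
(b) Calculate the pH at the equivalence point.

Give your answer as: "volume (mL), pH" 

moles acid = 0.14 × 50/1000 = 0.007 mol; V_base = moles/0.29 × 1000 = 24.1 mL. At equivalence only the conjugate base is present: [A⁻] = 0.007/0.074 = 9.4419e-02 M. Kb = Kw/Ka = 2.20e-11; [OH⁻] = √(Kb × [A⁻]) = 1.4405e-06; pOH = 5.84; pH = 14 - pOH = 8.16.

V = 24.1 mL, pH = 8.16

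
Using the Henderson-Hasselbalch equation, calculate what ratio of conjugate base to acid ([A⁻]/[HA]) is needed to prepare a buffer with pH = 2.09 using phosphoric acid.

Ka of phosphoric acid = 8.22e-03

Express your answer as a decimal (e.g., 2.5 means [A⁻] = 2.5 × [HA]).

pKa = -log(8.22e-03) = 2.0851. pH = pKa + log([A⁻]/[HA]), so log([A⁻]/[HA]) = pH − pKa = 2.09 − 2.0851 = 0.0049. [A⁻]/[HA] = 10^(0.0049) = 1.01

[A⁻]/[HA] = 1.01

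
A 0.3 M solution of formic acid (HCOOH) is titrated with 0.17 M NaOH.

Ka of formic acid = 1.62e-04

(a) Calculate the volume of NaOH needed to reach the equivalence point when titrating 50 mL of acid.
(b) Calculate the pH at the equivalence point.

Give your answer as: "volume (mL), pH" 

moles acid = 0.3 × 50/1000 = 0.015 mol; V_base = moles/0.17 × 1000 = 88.2 mL. At equivalence only the conjugate base is present: [A⁻] = 0.015/0.138 = 1.0851e-01 M. Kb = Kw/Ka = 6.17e-11; [OH⁻] = √(Kb × [A⁻]) = 2.5881e-06; pOH = 5.59; pH = 14 - pOH = 8.41.

V = 88.2 mL, pH = 8.41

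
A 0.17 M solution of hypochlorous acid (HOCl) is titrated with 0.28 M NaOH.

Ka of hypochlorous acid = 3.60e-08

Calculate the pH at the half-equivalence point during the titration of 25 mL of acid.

At half-equivalence [HA] = [A⁻], so Henderson-Hasselbalch gives pH = pKa = -log(3.60e-08) = 7.44.

pH = pKa = 7.44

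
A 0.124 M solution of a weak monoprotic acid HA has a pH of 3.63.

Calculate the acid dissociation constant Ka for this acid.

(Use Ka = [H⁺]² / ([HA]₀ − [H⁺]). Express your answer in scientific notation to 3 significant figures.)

[H⁺] = 10^(−pH) = 10^(−3.63) = 2.344e-04 M. For HA ⇌ H⁺ + A⁻, Ka = [H⁺][A⁻]/[HA] = [H⁺]² / ([HA]₀ − [H⁺]) = (2.344e-04)² / (0.124 − 2.344e-04) = 4.44e-07.

K_a = 4.44e-07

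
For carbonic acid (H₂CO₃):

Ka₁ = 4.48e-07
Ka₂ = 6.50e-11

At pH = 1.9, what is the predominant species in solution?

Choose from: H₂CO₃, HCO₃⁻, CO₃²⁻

pKa₁ = 6.35, pKa₂ = 10.19. For a polyprotic acid the predominant species crosses at each pKa: below pKa_n the protonated form dominates, above it the deprotonated form does. At pH = 1.9, the predominant species is H₂CO₃.

H₂CO₃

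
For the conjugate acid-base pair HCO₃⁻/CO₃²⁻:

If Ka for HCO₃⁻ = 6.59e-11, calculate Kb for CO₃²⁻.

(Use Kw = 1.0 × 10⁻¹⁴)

For a conjugate pair Ka × Kb = Kw, so Kb = Kw/Ka = 1.0 × 10⁻¹⁴ / 6.59e-11 = 1.52e-04.

K_b = 1.52e-04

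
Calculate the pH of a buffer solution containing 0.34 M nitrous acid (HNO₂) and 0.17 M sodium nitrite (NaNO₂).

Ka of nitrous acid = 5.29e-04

pKa = -log(5.29e-04) = 3.28. pH = pKa + log([A⁻]/[HA]) = 3.28 + log(0.17/0.34)

pH = 2.98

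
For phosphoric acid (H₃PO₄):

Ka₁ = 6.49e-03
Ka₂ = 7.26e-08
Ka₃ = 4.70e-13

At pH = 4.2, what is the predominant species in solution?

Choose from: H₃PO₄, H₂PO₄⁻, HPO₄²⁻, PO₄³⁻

pKa₁ = 2.19, pKa₂ = 7.14, pKa₃ = 12.33. For a polyprotic acid the predominant species crosses at each pKa: below pKa_n the protonated form dominates, above it the deprotonated form does. At pH = 4.2, the predominant species is H₂PO₄⁻.

H₂PO₄⁻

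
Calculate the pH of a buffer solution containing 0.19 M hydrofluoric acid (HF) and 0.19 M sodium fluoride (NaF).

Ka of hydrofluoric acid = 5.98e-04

pKa = -log(5.98e-04) = 3.22. pH = pKa + log([A⁻]/[HA]) = 3.22 + log(0.19/0.19)

pH = 3.22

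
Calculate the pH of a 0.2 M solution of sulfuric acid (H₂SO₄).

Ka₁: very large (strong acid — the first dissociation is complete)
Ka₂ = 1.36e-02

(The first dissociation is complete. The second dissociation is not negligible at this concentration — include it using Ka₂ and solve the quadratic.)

First dissociation is complete: [H⁺]₀ = [HSO₄⁻]₀ = C = 0.2 M. Second dissociation HSO₄⁻ ⇌ H⁺ + SO₄²⁻: let x = [SO₄²⁻]. Ka₂ = (C + x)·x / (C − x) = 1.36e-02 → x² + (C + Ka₂)·x − Ka₂·C = 0 → x² + 0.21360·x − 2.720e-03 = 0. x = (−0.21360 + √(0.21360² + 4 × 2.720e-03)) / 2 = 1.2054e-02 M. [H⁺] = C + x = 0.2 + 1.2054e-02 = 2.1205e-01 M. pH = -log(2.1205e-01) = 0.67.

pH = 0.67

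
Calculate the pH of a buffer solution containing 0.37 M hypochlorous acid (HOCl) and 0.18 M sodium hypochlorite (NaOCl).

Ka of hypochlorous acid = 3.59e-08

pKa = -log(3.59e-08) = 7.44. pH = pKa + log([A⁻]/[HA]) = 7.44 + log(0.18/0.37)

pH = 7.13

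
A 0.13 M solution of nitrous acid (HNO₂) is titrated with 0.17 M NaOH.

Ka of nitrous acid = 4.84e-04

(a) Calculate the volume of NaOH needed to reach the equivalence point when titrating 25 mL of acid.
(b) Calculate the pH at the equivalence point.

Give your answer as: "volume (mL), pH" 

moles acid = 0.13 × 25/1000 = 0.00325 mol; V_base = moles/0.17 × 1000 = 19.1 mL. At equivalence only the conjugate base is present: [A⁻] = 0.00325/0.044 = 7.3667e-02 M. Kb = Kw/Ka = 2.07e-11; [OH⁻] = √(Kb × [A⁻]) = 1.2337e-06; pOH = 5.91; pH = 14 - pOH = 8.09.

V = 19.1 mL, pH = 8.09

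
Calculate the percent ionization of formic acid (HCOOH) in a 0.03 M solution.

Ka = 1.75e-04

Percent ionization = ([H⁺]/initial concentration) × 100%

Using Ka equilibrium: x² + Ka×x - Ka×C = 0. Solving: [H⁺] = 2.2055e-03. Percent = (2.2055e-03/0.03) × 100

Percent ionization = 7.35%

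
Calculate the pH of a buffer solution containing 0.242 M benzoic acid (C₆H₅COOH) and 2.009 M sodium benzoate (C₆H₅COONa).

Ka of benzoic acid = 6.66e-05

pKa = -log(6.66e-05) = 4.18. pH = pKa + log([A⁻]/[HA]) = 4.18 + log(2.009/0.242)

pH = 5.10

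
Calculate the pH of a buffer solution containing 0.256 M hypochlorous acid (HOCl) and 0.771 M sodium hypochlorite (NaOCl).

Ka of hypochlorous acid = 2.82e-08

pKa = -log(2.82e-08) = 7.55. pH = pKa + log([A⁻]/[HA]) = 7.55 + log(0.771/0.256)

pH = 8.03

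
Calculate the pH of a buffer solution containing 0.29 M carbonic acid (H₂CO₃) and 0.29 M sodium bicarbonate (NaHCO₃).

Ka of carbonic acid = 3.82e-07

pKa = -log(3.82e-07) = 6.42. pH = pKa + log([A⁻]/[HA]) = 6.42 + log(0.29/0.29)

pH = 6.42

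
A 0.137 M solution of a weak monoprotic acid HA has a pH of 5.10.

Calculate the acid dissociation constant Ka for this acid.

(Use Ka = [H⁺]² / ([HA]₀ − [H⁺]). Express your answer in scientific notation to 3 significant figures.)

[H⁺] = 10^(−pH) = 10^(−5.10) = 7.943e-06 M. For HA ⇌ H⁺ + A⁻, Ka = [H⁺][A⁻]/[HA] = [H⁺]² / ([HA]₀ − [H⁺]) = (7.943e-06)² / (0.137 − 7.943e-06) = 4.61e-10.

K_a = 4.61e-10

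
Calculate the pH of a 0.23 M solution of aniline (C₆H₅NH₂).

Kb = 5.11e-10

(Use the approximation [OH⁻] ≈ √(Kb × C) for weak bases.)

[OH⁻] = √(Kb × C) = √(5.11e-10 × 0.23) = 1.0841e-05. pOH = 4.96, pH = 14 - pOH

pH = 9.04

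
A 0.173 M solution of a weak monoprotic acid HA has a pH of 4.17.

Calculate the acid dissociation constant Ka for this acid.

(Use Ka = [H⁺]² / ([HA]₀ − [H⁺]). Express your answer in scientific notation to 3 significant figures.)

[H⁺] = 10^(−pH) = 10^(−4.17) = 6.761e-05 M. For HA ⇌ H⁺ + A⁻, Ka = [H⁺][A⁻]/[HA] = [H⁺]² / ([HA]₀ − [H⁺]) = (6.761e-05)² / (0.173 − 6.761e-05) = 2.64e-08.

K_a = 2.64e-08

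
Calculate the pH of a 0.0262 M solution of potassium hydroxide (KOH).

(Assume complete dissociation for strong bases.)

[OH⁻] = 0.0262 M for strong base. pOH = -log[OH⁻] = 1.58, pH = 14 - pOH

pH = 12.42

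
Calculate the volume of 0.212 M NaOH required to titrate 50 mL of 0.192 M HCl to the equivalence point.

At equivalence: moles acid = moles base. moles HCl = 0.192 × 50/1000 = 0.0096 mol. V_base = moles / 0.212 × 1000 = 45.3 mL.

V_{base} = 45.3 mL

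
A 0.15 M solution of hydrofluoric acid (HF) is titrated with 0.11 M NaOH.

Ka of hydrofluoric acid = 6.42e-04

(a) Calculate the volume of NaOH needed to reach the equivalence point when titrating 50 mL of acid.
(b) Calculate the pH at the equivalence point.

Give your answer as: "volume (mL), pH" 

moles acid = 0.15 × 50/1000 = 0.0075 mol; V_base = moles/0.11 × 1000 = 68.2 mL. At equivalence only the conjugate base is present: [A⁻] = 0.0075/0.118 = 6.3462e-02 M. Kb = Kw/Ka = 1.56e-11; [OH⁻] = √(Kb × [A⁻]) = 9.9423e-07; pOH = 6.00; pH = 14 - pOH = 8.00.

V = 68.2 mL, pH = 8.00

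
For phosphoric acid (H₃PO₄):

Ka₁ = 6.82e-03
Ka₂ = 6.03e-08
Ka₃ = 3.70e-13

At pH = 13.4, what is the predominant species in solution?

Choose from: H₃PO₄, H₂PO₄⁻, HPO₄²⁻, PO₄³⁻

pKa₁ = 2.17, pKa₂ = 7.22, pKa₃ = 12.43. For a polyprotic acid the predominant species crosses at each pKa: below pKa_n the protonated form dominates, above it the deprotonated form does. At pH = 13.4, the predominant species is PO₄³⁻.

PO₄³⁻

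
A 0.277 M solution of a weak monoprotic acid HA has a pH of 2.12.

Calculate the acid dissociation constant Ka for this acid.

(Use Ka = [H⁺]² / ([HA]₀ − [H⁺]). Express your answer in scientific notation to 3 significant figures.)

[H⁺] = 10^(−pH) = 10^(−2.12) = 7.586e-03 M. For HA ⇌ H⁺ + A⁻, Ka = [H⁺][A⁻]/[HA] = [H⁺]² / ([HA]₀ − [H⁺]) = (7.586e-03)² / (0.277 − 7.586e-03) = 2.14e-04.

K_a = 2.14e-04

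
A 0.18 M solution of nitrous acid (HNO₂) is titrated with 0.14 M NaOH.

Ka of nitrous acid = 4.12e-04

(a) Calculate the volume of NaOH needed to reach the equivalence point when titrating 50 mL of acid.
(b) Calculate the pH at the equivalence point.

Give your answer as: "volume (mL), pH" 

moles acid = 0.18 × 50/1000 = 0.009 mol; V_base = moles/0.14 × 1000 = 64.3 mL. At equivalence only the conjugate base is present: [A⁻] = 0.009/0.114 = 7.8750e-02 M. Kb = Kw/Ka = 2.43e-11; [OH⁻] = √(Kb × [A⁻]) = 1.3825e-06; pOH = 5.86; pH = 14 - pOH = 8.14.

V = 64.3 mL, pH = 8.14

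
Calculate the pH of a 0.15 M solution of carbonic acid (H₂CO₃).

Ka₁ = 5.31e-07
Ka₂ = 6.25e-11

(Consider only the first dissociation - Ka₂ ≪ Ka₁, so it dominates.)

First dissociation dominates. From Ka₁ = [H⁺][HA⁻]/[H₂A], x² + Ka₁·x − Ka₁·C = 0 with C = 0.15 M and Ka₁ = 5.31e-07. Solving: [H⁺] = (−Ka₁ + √(Ka₁² + 4·Ka₁·C)) / 2 = 2.8196e-04 M. pH = -log(2.8196e-04) = 3.55.

pH = 3.55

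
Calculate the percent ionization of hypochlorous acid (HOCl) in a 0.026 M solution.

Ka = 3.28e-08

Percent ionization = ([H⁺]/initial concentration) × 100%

Using Ka equilibrium: x² + Ka×x - Ka×C = 0. Solving: [H⁺] = 2.9186e-05. Percent = (2.9186e-05/0.026) × 100

Percent ionization = 0.112%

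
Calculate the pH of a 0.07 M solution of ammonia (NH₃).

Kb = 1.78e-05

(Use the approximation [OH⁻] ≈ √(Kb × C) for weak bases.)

[OH⁻] = √(Kb × C) = √(1.78e-05 × 0.07) = 1.1162e-03. pOH = 2.95, pH = 14 - pOH

pH = 11.05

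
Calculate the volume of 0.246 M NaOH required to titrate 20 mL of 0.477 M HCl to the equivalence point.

At equivalence: moles acid = moles base. moles HCl = 0.477 × 20/1000 = 0.00954 mol. V_base = moles / 0.246 × 1000 = 38.8 mL.

V_{base} = 38.8 mL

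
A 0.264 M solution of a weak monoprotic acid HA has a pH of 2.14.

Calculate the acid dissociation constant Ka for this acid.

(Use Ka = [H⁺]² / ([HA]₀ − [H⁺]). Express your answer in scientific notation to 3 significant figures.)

[H⁺] = 10^(−pH) = 10^(−2.14) = 7.244e-03 M. For HA ⇌ H⁺ + A⁻, Ka = [H⁺][A⁻]/[HA] = [H⁺]² / ([HA]₀ − [H⁺]) = (7.244e-03)² / (0.264 − 7.244e-03) = 2.04e-04.

K_a = 2.04e-04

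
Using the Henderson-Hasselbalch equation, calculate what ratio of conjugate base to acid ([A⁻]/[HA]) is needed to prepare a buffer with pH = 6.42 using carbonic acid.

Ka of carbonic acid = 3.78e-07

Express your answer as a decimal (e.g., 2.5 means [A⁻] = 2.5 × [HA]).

pKa = -log(3.78e-07) = 6.4225. pH = pKa + log([A⁻]/[HA]), so log([A⁻]/[HA]) = pH − pKa = 6.42 − 6.4225 = -0.0025. [A⁻]/[HA] = 10^(-0.0025) = 0.994

[A⁻]/[HA] = 0.994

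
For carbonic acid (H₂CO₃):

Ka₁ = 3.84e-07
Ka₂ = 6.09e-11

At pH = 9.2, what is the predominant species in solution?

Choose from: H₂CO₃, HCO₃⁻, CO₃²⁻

pKa₁ = 6.42, pKa₂ = 10.22. For a polyprotic acid the predominant species crosses at each pKa: below pKa_n the protonated form dominates, above it the deprotonated form does. At pH = 9.2, the predominant species is HCO₃⁻.

HCO₃⁻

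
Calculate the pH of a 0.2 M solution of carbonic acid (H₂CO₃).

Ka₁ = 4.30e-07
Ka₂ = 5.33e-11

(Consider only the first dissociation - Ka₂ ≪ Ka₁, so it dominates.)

First dissociation dominates. From Ka₁ = [H⁺][HA⁻]/[H₂A], x² + Ka₁·x − Ka₁·C = 0 with C = 0.2 M and Ka₁ = 4.30e-07. Solving: [H⁺] = (−Ka₁ + √(Ka₁² + 4·Ka₁·C)) / 2 = 2.9304e-04 M. pH = -log(2.9304e-04) = 3.53.

pH = 3.53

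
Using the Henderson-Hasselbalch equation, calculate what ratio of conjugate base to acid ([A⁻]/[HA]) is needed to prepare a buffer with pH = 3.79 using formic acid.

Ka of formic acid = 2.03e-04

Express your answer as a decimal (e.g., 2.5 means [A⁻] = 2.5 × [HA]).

pKa = -log(2.03e-04) = 3.6925. pH = pKa + log([A⁻]/[HA]), so log([A⁻]/[HA]) = pH − pKa = 3.79 − 3.6925 = 0.0975. [A⁻]/[HA] = 10^(0.0975) = 1.25

[A⁻]/[HA] = 1.25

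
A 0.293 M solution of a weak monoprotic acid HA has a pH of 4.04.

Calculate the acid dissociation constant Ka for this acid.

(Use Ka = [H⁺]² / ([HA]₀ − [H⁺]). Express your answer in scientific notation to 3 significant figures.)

[H⁺] = 10^(−pH) = 10^(−4.04) = 9.120e-05 M. For HA ⇌ H⁺ + A⁻, Ka = [H⁺][A⁻]/[HA] = [H⁺]² / ([HA]₀ − [H⁺]) = (9.120e-05)² / (0.293 − 9.120e-05) = 2.84e-08.

K_a = 2.84e-08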